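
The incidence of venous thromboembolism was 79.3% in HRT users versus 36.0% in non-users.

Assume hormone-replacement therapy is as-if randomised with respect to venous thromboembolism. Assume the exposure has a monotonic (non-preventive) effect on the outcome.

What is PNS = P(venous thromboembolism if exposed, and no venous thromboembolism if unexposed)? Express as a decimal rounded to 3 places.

p₁ = 0.793, p₀ = 0.36.
Under exogeneity and monotonicity, PNS = p₁ − p₀.
PNS = 0.793 − 0.36 = 0.433

PNS ≈ 0.433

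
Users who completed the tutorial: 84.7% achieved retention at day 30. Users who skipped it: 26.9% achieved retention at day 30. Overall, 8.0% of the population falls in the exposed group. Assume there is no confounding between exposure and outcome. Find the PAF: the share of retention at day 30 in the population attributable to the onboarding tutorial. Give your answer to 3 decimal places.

PAF ≈ 0.147

p₁ = 0.847, p₀ = 0.269.
Overall risk P(Y=1) = π·p₁ + (1−π)·p₀ = 0.08×0.847 + 0.92×0.269 = 0.31524.
Under exogeneity, PAF = [P(Y=1) − p₀] / P(Y=1).
PAF = (0.31524 − 0.269) / 0.31524 ≈ 0.1467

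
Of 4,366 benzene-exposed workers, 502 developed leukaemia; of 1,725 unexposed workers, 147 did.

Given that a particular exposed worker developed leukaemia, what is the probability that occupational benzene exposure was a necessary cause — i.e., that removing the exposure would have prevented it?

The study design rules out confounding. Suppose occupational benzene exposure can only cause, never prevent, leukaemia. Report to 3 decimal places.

p₁ = P(outcome | exposed) = 502/4366 = 0.11498
p₀ = P(outcome | unexposed) = 147/1725 = 0.085217
Under exogeneity and monotonicity, PN = (p₁ − p₀) / p₁.
PN = (0.11498 − 0.085217) / 0.11498 = 0.029762 / 0.11498 ≈ 0.2588

PN ≈ 0.259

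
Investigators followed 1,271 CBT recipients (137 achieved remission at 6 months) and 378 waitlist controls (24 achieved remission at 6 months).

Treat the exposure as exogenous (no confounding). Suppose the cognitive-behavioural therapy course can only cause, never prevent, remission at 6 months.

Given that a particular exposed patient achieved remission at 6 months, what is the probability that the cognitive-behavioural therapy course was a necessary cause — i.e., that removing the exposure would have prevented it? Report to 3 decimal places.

p₁ = P(outcome | exposed) = 137/1271 = 0.10779
p₀ = P(outcome | unexposed) = 24/378 = 0.063492
Under exogeneity and monotonicity, PN = (p₁ − p₀) / p₁.
PN = (0.10779 − 0.063492) / 0.10779 = 0.044297 / 0.10779 ≈ 0.4110

PN ≈ 0.411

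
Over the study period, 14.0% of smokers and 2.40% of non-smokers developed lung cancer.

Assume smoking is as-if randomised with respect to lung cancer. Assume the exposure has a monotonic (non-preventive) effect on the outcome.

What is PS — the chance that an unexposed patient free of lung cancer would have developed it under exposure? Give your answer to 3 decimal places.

p₁ = 0.14, p₀ = 0.024.
Under exogeneity and monotonicity, PS = (p₁ − p₀) / (1 − p₀).
PS = (0.14 − 0.024) / (1 − 0.024) = 0.116 / 0.976 ≈ 0.1189

PS ≈ 0.119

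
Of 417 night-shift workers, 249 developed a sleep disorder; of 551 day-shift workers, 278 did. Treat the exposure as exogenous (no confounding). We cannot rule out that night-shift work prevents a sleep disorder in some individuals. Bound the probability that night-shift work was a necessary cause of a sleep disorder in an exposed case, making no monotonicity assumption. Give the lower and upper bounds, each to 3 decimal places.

0.155 ≤ PN ≤ 0.830

p₁ = P(outcome | exposed) = 249/417 = 0.59712
p₀ = P(outcome | unexposed) = 278/551 = 0.50454
Under exogeneity alone the bounds on PN are max{0,(p₁−p₀)/p₁} ≤ PN ≤ min{1,(1−p₀)/p₁}.
  lower = (p₁ − p₀)/p₁ = 0.092585 / 0.59712 ≈ 0.1551
  upper = min{1, (1 − p₀)/p₁} = 0.49546 / 0.59712 ≈ 0.8298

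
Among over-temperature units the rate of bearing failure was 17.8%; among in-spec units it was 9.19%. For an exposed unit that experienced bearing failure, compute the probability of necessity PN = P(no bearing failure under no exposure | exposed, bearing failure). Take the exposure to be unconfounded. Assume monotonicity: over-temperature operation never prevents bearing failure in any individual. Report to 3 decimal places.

PN ≈ 0.484

p₁ = 0.178, p₀ = 0.0919.
Under exogeneity and monotonicity, PN = (p₁ − p₀) / p₁.
PN = (0.178 − 0.0919) / 0.178 = 0.0861 / 0.178 ≈ 0.4837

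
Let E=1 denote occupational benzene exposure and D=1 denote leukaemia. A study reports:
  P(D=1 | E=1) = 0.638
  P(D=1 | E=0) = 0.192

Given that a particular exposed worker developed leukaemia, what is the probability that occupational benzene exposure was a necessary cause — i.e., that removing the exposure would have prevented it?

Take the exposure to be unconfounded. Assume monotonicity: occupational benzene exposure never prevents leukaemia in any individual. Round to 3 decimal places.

PN ≈ 0.699

Let p₁ = 0.638, p₀ = 0.192.
Under exogeneity and monotonicity, PN = (p₁ − p₀) / p₁.
PN = (0.638 − 0.192) / 0.638 = 0.446 / 0.638 ≈ 0.6991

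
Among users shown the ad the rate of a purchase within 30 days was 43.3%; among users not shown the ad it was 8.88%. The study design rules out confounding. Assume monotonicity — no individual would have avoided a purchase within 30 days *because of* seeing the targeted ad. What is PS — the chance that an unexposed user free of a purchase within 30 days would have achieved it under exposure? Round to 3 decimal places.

PS ≈ 0.378

p₁ = 0.433, p₀ = 0.0888.
Under exogeneity and monotonicity, PS = (p₁ − p₀) / (1 − p₀).
PS = (0.433 − 0.0888) / (1 − 0.0888) = 0.3442 / 0.9112 ≈ 0.3777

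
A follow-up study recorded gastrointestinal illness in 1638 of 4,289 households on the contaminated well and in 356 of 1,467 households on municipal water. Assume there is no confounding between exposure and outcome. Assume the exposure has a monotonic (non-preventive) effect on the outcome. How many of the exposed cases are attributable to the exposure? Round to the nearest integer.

about 597 cases

p₁ = P(outcome | exposed) = 1638/4289 = 0.38191
p₀ = P(outcome | unexposed) = 356/1467 = 0.24267
PN = (p₁ − p₀)/p₁ = (0.38191 − 0.24267) / 0.38191 ≈ 0.36458.
Attributable cases ≈ PN × (exposed cases) = 0.36458 × 1638 ≈ 597.18.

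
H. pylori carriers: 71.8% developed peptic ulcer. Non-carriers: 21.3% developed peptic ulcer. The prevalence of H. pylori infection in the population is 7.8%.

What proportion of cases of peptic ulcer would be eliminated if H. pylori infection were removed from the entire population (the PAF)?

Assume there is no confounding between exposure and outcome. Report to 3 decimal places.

PAF ≈ 0.156

p₁ = 0.718, p₀ = 0.213.
Overall risk P(Y=1) = π·p₁ + (1−π)·p₀ = 0.078×0.718 + 0.922×0.213 = 0.25239.
Under exogeneity, PAF = [P(Y=1) − p₀] / P(Y=1).
PAF = (0.25239 − 0.213) / 0.25239 ≈ 0.1561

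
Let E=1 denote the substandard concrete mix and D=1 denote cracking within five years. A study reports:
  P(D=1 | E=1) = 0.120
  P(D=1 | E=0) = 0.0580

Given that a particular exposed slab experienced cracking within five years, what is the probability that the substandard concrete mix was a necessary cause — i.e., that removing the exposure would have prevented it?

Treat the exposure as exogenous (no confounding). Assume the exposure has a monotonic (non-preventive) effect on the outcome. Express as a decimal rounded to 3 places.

Let p₁ = 0.12, p₀ = 0.058.
Under exogeneity and monotonicity, PN = (p₁ − p₀) / p₁.
PN = (0.12 − 0.058) / 0.12 = 0.062 / 0.12 ≈ 0.5167

PN ≈ 0.517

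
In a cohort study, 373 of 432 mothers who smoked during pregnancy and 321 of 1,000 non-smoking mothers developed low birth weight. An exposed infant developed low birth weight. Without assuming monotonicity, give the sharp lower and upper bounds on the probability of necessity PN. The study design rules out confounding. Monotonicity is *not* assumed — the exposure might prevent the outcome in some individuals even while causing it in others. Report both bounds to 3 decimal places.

0.628 ≤ PN ≤ 0.786

p₁ = P(outcome | exposed) = 373/432 = 0.86343
p₀ = P(outcome | unexposed) = 321/1000 = 0.321
Under exogeneity alone the bounds on PN are max{0,(p₁−p₀)/p₁} ≤ PN ≤ min{1,(1−p₀)/p₁}.
  lower = (p₁ − p₀)/p₁ = 0.54243 / 0.86343 ≈ 0.6282
  upper = min{1, (1 − p₀)/p₁} = 0.679 / 0.86343 ≈ 0.7864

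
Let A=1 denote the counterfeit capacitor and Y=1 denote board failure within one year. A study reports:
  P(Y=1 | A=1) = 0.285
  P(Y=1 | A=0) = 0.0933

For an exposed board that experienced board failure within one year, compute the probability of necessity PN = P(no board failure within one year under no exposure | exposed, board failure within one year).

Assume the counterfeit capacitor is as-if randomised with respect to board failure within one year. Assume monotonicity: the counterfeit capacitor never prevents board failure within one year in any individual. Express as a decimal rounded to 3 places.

Let p₁ = 0.285, p₀ = 0.0933.
Under exogeneity and monotonicity, PN = (p₁ − p₀) / p₁.
PN = (0.285 − 0.0933) / 0.285 = 0.1917 / 0.285 ≈ 0.6726

PN ≈ 0.673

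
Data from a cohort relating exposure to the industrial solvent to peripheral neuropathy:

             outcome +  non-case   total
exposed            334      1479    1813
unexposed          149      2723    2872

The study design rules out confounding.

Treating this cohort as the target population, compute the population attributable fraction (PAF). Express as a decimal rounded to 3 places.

PAF ≈ 0.497

p₁ = P(outcome | exposed) = 334/1813 = 0.18423
p₀ = P(outcome | unexposed) = 149/2872 = 0.05188
Exposure prevalence π = 1813/4685 = 0.38698; overall risk P(Y=1) = 0.10309.
Under exogeneity, PAF = [P(Y=1) − p₀]/P(Y=1).
PAF = (0.10309 − 0.05188) / 0.10309 ≈ 0.4968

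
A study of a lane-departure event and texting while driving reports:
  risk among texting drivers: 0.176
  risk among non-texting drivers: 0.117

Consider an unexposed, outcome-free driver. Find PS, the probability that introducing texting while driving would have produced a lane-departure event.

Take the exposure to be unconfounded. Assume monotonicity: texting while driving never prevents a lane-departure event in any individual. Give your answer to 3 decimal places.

Let p₁ = 0.176, p₀ = 0.117.
Under exogeneity and monotonicity, PS = (p₁ − p₀) / (1 − p₀).
PS = (0.176 − 0.117) / (1 − 0.117) = 0.059 / 0.883 ≈ 0.0668

PS ≈ 0.067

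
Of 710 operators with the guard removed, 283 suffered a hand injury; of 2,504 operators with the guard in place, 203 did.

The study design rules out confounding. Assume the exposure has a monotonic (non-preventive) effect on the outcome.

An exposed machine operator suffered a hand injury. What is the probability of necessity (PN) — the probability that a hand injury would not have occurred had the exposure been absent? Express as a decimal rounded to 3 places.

PN ≈ 0.797

p₁ = P(outcome | exposed) = 283/710 = 0.39859
p₀ = P(outcome | unexposed) = 203/2504 = 0.08107
Under exogeneity and monotonicity, PN = (p₁ − p₀) / p₁.
PN = (0.39859 − 0.08107) / 0.39859 = 0.31752 / 0.39859 ≈ 0.7966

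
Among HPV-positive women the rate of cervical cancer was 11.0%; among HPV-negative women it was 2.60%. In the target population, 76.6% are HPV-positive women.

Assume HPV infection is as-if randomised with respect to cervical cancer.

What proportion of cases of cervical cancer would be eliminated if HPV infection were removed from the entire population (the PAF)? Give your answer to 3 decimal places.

PAF ≈ 0.712

p₁ = 0.11, p₀ = 0.026.
Overall risk P(Y=1) = π·p₁ + (1−π)·p₀ = 0.766×0.11 + 0.234×0.026 = 0.090344.
Under exogeneity, PAF = [P(Y=1) − p₀] / P(Y=1).
PAF = (0.090344 − 0.026) / 0.090344 ≈ 0.7122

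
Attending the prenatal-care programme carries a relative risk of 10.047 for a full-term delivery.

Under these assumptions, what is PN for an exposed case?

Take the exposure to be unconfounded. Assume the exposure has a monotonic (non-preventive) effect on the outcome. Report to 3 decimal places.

PN ≈ 0.900

Under exogeneity and monotonicity, PN = (RR − 1) / RR = 1 − 1/RR.
PN = (10.047 − 1) / 10.047 = 9.047 / 10.047 ≈ 0.9005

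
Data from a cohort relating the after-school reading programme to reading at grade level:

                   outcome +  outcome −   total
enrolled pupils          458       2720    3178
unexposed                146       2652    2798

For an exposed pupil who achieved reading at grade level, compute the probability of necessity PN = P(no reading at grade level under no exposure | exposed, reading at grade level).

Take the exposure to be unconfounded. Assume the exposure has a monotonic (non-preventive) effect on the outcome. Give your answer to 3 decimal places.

PN ≈ 0.638

p₁ = P(outcome | exposed) = 458/3178 = 0.14412
p₀ = P(outcome | unexposed) = 146/2798 = 0.05218
Under exogeneity and monotonicity, PN = (p₁ − p₀) / p₁.
PN = (0.14412 − 0.05218) / 0.14412 = 0.091936 / 0.14412 ≈ 0.6379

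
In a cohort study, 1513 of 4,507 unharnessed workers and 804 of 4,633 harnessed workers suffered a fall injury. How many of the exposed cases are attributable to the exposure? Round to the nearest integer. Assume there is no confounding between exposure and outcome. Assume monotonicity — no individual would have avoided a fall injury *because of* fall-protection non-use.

about 731 cases

p₁ = P(outcome | exposed) = 1513/4507 = 0.3357
p₀ = P(outcome | unexposed) = 804/4633 = 0.17354
PN = (p₁ − p₀)/p₁ = (0.3357 − 0.17354) / 0.3357 ≈ 0.48306.
Attributable cases ≈ PN × (exposed cases) = 0.48306 × 1513 ≈ 730.87.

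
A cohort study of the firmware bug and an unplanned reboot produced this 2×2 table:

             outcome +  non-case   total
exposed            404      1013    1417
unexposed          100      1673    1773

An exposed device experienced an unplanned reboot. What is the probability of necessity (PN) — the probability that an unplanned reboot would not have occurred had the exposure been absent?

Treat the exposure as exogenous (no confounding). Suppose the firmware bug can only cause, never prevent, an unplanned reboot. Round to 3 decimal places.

PN ≈ 0.802

p₁ = P(outcome | exposed) = 404/1417 = 0.28511
p₀ = P(outcome | unexposed) = 100/1773 = 0.056402
Under exogeneity and monotonicity, PN = (p₁ − p₀) / p₁.
PN = (0.28511 − 0.056402) / 0.28511 = 0.22871 / 0.28511 ≈ 0.8022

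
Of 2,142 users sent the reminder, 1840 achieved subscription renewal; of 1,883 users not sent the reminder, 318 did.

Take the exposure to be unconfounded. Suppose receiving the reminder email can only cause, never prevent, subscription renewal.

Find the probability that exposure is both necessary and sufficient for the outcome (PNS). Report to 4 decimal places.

p₁ = P(outcome | exposed) = 1840/2142 = 0.85901
p₀ = P(outcome | unexposed) = 318/1883 = 0.16888
Under exogeneity and monotonicity, PNS = p₁ − p₀.
PNS = 0.85901 − 0.16888 = 0.69013

PNS ≈ 0.6901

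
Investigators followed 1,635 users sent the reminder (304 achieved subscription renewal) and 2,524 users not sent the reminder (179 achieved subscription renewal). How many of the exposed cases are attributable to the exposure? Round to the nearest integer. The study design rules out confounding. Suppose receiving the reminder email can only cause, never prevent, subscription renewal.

p₁ = P(outcome | exposed) = 304/1635 = 0.18593
p₀ = P(outcome | unexposed) = 179/2524 = 0.070919
PN = (p₁ − p₀)/p₁ = (0.18593 − 0.070919) / 0.18593 ≈ 0.61858.
Attributable cases ≈ PN × (exposed cases) = 0.61858 × 304 ≈ 188.05.

about 188 cases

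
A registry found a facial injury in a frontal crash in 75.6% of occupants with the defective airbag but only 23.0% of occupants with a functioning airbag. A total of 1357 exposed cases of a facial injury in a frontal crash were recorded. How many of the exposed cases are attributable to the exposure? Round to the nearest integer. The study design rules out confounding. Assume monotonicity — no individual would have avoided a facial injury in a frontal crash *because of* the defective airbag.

p₁ = 0.756, p₀ = 0.23.
PN = (p₁ − p₀)/p₁ = (0.756 − 0.23) / 0.756 ≈ 0.69577.
Attributable cases ≈ PN × (exposed cases) = 0.69577 × 1357 ≈ 944.16.

about 944 cases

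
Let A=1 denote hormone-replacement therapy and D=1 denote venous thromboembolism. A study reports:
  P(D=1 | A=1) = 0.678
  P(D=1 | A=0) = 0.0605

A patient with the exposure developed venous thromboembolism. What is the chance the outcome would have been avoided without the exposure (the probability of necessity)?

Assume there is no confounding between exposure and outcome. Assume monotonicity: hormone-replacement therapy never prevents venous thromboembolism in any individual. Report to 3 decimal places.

PN ≈ 0.911

Let p₁ = 0.678, p₀ = 0.0605.
Under exogeneity and monotonicity, PN = (p₁ − p₀) / p₁.
PN = (0.678 − 0.0605) / 0.678 = 0.6175 / 0.678 ≈ 0.9108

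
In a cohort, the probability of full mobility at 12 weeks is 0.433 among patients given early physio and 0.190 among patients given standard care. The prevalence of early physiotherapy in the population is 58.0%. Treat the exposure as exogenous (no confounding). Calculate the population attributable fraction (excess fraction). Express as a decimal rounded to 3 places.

PAF ≈ 0.426

Let p₁ = 0.433, p₀ = 0.19.
Overall risk P(Y=1) = π·p₁ + (1−π)·p₀ = 0.58×0.433 + 0.42×0.19 = 0.33094.
Under exogeneity, PAF = [P(Y=1) − p₀] / P(Y=1).
PAF = (0.33094 − 0.19) / 0.33094 ≈ 0.4259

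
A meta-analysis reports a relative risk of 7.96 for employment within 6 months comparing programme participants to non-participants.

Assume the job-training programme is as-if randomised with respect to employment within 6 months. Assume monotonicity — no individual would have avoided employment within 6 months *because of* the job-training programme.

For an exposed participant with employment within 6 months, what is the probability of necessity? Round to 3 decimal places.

PN ≈ 0.874

Under exogeneity and monotonicity, PN = (RR − 1) / RR = 1 − 1/RR.
PN = (7.96 − 1) / 7.96 = 6.96 / 7.96 ≈ 0.8744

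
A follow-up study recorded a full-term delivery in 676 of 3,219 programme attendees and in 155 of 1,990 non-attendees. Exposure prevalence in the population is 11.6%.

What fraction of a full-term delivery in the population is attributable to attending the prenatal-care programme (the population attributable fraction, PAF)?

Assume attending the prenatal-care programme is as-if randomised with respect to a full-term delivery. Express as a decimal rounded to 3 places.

p₁ = P(outcome | exposed) = 676/3219 = 0.21
p₀ = P(outcome | unexposed) = 155/1990 = 0.077889
Overall risk P(Y=1) = π·p₁ + (1−π)·p₀ = 0.116×0.21 + 0.884×0.077889 = 0.093215.
Under exogeneity, PAF = [P(Y=1) − p₀] / P(Y=1).
PAF = (0.093215 − 0.077889) / 0.093215 ≈ 0.1644

PAF ≈ 0.164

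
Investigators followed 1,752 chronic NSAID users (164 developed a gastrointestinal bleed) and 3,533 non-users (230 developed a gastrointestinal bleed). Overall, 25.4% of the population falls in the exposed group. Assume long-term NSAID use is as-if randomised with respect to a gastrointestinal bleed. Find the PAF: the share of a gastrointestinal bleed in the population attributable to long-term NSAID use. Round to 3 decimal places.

PAF ≈ 0.100

p₁ = P(outcome | exposed) = 164/1752 = 0.093607
p₀ = P(outcome | unexposed) = 230/3533 = 0.0651
Overall risk P(Y=1) = π·p₁ + (1−π)·p₀ = 0.254×0.093607 + 0.746×0.0651 = 0.072341.
Under exogeneity, PAF = [P(Y=1) − p₀] / P(Y=1).
PAF = (0.072341 − 0.0651) / 0.072341 ≈ 0.1001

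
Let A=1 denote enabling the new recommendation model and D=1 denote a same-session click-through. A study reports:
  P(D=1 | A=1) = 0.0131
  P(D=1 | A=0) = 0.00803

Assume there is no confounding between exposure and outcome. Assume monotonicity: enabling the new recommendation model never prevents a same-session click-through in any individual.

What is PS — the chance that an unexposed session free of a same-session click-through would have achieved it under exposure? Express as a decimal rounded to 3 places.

Let p₁ = 0.0131, p₀ = 0.00803.
Under exogeneity and monotonicity, PS = (p₁ − p₀) / (1 − p₀).
PS = (0.0131 − 0.00803) / (1 − 0.00803) = 0.00507 / 0.99197 ≈ 0.0051

PS ≈ 0.005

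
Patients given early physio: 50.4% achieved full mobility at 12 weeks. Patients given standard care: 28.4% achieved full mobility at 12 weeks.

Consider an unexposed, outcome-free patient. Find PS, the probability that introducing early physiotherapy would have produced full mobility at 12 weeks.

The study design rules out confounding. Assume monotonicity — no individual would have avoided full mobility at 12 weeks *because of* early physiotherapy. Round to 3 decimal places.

p₁ = 0.504, p₀ = 0.284.
Under exogeneity and monotonicity, PS = (p₁ − p₀) / (1 − p₀).
PS = (0.504 − 0.284) / (1 − 0.284) = 0.22 / 0.716 ≈ 0.3073

PS ≈ 0.307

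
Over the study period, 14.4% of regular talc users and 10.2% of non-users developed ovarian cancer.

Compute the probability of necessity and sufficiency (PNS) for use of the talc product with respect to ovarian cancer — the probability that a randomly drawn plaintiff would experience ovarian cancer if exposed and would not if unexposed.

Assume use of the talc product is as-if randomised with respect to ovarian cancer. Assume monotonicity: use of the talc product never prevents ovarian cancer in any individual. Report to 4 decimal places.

PNS ≈ 0.0420

p₁ = 0.144, p₀ = 0.102.
Under exogeneity and monotonicity, PNS = p₁ − p₀.
PNS = 0.144 − 0.102 = 0.042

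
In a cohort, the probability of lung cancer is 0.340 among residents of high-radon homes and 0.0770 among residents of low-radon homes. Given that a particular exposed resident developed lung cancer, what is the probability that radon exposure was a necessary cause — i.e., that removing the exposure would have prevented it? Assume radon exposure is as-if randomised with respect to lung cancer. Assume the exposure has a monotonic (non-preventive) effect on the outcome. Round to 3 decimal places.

Let p₁ = 0.34, p₀ = 0.077.
Under exogeneity and monotonicity, PN = (p₁ − p₀) / p₁.
PN = (0.34 − 0.077) / 0.34 = 0.263 / 0.34 ≈ 0.7735

PN ≈ 0.774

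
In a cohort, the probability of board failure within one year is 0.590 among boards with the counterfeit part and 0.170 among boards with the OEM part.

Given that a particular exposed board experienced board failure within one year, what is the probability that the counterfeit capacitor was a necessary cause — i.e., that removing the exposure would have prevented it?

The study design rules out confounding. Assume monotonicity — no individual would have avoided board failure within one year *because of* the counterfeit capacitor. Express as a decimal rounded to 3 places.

Let p₁ = 0.59, p₀ = 0.17.
Under exogeneity and monotonicity, PN = (p₁ − p₀) / p₁.
PN = (0.59 − 0.17) / 0.59 = 0.42 / 0.59 ≈ 0.7119

PN ≈ 0.712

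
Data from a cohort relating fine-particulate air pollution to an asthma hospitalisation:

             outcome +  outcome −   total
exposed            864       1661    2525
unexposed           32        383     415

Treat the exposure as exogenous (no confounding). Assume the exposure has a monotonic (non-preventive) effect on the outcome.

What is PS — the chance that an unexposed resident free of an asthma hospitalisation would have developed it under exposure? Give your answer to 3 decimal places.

PS ≈ 0.287

p₁ = P(outcome | exposed) = 864/2525 = 0.34218
p₀ = P(outcome | unexposed) = 32/415 = 0.077108
Under exogeneity and monotonicity, PS = (p₁ − p₀) / (1 − p₀).
PS = (0.34218 − 0.077108) / (1 − 0.077108) = 0.26507 / 0.92289 ≈ 0.2872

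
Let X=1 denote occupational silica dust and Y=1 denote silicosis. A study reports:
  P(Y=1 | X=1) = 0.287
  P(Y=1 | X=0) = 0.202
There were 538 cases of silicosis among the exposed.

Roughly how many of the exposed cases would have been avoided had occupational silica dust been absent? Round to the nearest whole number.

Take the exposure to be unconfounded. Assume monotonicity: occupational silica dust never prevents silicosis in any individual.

Let p₁ = 0.287, p₀ = 0.202.
PN = (p₁ − p₀)/p₁ = (0.287 − 0.202) / 0.287 ≈ 0.29617.
Attributable cases ≈ PN × (exposed cases) = 0.29617 × 538 ≈ 159.34.

about 159 cases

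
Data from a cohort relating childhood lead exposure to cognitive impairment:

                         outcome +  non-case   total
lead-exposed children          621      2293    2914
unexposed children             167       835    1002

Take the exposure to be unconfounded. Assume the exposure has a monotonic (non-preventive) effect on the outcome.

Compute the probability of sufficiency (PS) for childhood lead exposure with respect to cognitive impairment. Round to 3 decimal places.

p₁ = P(outcome | exposed) = 621/2914 = 0.21311
p₀ = P(outcome | unexposed) = 167/1002 = 0.16667
Under exogeneity and monotonicity, PS = (p₁ − p₀)/(1 − p₀).
PS = (0.21311 − 0.16667) / 0.83333 ≈ 0.0557

PS ≈ 0.056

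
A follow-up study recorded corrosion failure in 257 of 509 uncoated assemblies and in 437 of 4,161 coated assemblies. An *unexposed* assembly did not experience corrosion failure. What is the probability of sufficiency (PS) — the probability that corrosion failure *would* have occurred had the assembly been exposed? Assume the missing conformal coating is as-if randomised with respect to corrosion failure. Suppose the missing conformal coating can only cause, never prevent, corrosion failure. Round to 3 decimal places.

PS ≈ 0.447

p₁ = P(outcome | exposed) = 257/509 = 0.50491
p₀ = P(outcome | unexposed) = 437/4161 = 0.10502
Under exogeneity and monotonicity, PS = (p₁ − p₀) / (1 − p₀).
PS = (0.50491 − 0.10502) / (1 − 0.10502) = 0.39989 / 0.89498 ≈ 0.4468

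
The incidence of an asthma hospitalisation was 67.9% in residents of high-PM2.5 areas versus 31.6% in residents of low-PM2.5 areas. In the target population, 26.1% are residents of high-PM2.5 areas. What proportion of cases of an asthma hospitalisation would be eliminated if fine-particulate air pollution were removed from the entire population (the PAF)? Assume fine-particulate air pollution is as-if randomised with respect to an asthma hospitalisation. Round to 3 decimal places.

p₁ = 0.679, p₀ = 0.316.
Overall risk P(Y=1) = π·p₁ + (1−π)·p₀ = 0.261×0.679 + 0.739×0.316 = 0.41074.
Under exogeneity, PAF = [P(Y=1) − p₀] / P(Y=1).
PAF = (0.41074 − 0.316) / 0.41074 ≈ 0.2307

PAF ≈ 0.231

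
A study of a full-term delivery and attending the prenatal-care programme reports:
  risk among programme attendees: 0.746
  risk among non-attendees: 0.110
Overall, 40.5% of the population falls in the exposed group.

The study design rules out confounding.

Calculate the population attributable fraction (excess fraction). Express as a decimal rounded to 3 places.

Let p₁ = 0.746, p₀ = 0.11.
Overall risk P(Y=1) = π·p₁ + (1−π)·p₀ = 0.405×0.746 + 0.595×0.11 = 0.36758.
Under exogeneity, PAF = [P(Y=1) − p₀] / P(Y=1).
PAF = (0.36758 − 0.11) / 0.36758 ≈ 0.7007

PAF ≈ 0.701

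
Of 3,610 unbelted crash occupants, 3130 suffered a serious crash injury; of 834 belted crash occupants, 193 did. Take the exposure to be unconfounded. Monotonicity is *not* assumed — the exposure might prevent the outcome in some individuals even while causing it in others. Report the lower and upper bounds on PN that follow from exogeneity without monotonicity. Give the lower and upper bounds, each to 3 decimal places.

0.733 ≤ PN ≤ 0.886

p₁ = P(outcome | exposed) = 3130/3610 = 0.86704
p₀ = P(outcome | unexposed) = 193/834 = 0.23141
Under exogeneity alone the bounds on PN are max{0,(p₁−p₀)/p₁} ≤ PN ≤ min{1,(1−p₀)/p₁}.
  lower = (p₁ − p₀)/p₁ = 0.63562 / 0.86704 ≈ 0.7331
  upper = min{1, (1 − p₀)/p₁} = 0.76859 / 0.86704 ≈ 0.8865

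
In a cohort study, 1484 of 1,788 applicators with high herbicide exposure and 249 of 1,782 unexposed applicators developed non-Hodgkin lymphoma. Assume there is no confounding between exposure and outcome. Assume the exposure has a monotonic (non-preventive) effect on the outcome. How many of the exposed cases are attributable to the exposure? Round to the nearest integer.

p₁ = P(outcome | exposed) = 1484/1788 = 0.82998
p₀ = P(outcome | unexposed) = 249/1782 = 0.13973
PN = (p₁ − p₀)/p₁ = (0.82998 − 0.13973) / 0.82998 ≈ 0.83165.
Attributable cases ≈ PN × (exposed cases) = 0.83165 × 1484 ≈ 1234.16.

about 1234 cases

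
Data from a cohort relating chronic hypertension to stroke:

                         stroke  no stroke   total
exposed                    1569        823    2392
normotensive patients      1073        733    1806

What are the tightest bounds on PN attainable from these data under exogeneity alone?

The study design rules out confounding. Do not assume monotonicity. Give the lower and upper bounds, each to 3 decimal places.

0.094 ≤ PN ≤ 0.619

p₁ = P(outcome | exposed) = 1569/2392 = 0.65594
p₀ = P(outcome | unexposed) = 1073/1806 = 0.59413
Under exogeneity alone the bounds on PN are max{0,(p₁−p₀)/p₁} ≤ PN ≤ min{1,(1−p₀)/p₁}.
  lower = (p₁ − p₀)/p₁ = 0.061806 / 0.65594 ≈ 0.0942
  upper = min{1, (1 − p₀)/p₁} = 0.40587 / 0.65594 ≈ 0.6188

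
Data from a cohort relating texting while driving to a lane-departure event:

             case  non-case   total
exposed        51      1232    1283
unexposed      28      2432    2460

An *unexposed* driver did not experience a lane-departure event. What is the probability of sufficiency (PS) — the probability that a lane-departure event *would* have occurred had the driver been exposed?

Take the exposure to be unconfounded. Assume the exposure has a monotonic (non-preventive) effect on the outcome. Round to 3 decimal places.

p₁ = P(outcome | exposed) = 51/1283 = 0.039751
p₀ = P(outcome | unexposed) = 28/2460 = 0.011382
Under exogeneity and monotonicity, PS = (p₁ − p₀) / (1 − p₀).
PS = (0.039751 − 0.011382) / (1 − 0.011382) = 0.028368 / 0.98862 ≈ 0.0287

PS ≈ 0.029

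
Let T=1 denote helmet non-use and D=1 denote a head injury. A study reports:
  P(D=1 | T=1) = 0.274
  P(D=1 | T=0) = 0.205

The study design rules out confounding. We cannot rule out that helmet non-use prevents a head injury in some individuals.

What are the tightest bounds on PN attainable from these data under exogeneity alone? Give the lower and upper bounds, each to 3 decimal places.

0.252 ≤ PN ≤ 1.000

Let p₁ = 0.274, p₀ = 0.205.
Under exogeneity alone the bounds on PN are max{0,(p₁−p₀)/p₁} ≤ PN ≤ min{1,(1−p₀)/p₁}.
  lower = (p₁ − p₀)/p₁ = 0.069 / 0.274 ≈ 0.2518
  upper = min{1, (1 − p₀)/p₁} = 0.795 / 0.274 ≈ 2.9015 → capped at 1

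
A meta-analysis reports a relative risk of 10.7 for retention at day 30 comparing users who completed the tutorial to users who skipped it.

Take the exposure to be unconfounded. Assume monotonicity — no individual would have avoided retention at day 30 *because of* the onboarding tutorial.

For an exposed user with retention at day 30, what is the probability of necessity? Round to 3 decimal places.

Under exogeneity and monotonicity, PN = (RR − 1) / RR = 1 − 1/RR.
PN = (10.7 − 1) / 10.7 = 9.7 / 10.7 ≈ 0.9065

PN ≈ 0.907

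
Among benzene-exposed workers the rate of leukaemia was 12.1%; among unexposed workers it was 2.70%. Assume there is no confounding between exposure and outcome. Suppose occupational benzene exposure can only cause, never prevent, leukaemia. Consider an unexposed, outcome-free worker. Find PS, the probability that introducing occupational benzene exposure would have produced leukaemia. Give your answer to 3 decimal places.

p₁ = 0.121, p₀ = 0.027.
Under exogeneity and monotonicity, PS = (p₁ − p₀) / (1 − p₀).
PS = (0.121 − 0.027) / (1 − 0.027) = 0.094 / 0.973 ≈ 0.0966

PS ≈ 0.097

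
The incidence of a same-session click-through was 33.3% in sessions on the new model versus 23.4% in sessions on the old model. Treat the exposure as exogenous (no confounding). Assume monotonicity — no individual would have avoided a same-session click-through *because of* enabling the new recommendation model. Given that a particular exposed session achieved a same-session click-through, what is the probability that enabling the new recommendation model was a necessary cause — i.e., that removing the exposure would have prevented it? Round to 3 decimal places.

PN ≈ 0.297

p₁ = 0.333, p₀ = 0.234.
Under exogeneity and monotonicity, PN = (p₁ − p₀) / p₁.
PN = (0.333 − 0.234) / 0.333 = 0.099 / 0.333 ≈ 0.2973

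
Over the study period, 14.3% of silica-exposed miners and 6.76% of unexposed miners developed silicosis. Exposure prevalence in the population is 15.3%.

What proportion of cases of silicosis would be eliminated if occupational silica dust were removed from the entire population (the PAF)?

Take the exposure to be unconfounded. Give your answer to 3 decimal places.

PAF ≈ 0.146

p₁ = 0.143, p₀ = 0.0676.
Overall risk P(Y=1) = π·p₁ + (1−π)·p₀ = 0.153×0.143 + 0.847×0.0676 = 0.079136.
Under exogeneity, PAF = [P(Y=1) − p₀] / P(Y=1).
PAF = (0.079136 − 0.0676) / 0.079136 ≈ 0.1458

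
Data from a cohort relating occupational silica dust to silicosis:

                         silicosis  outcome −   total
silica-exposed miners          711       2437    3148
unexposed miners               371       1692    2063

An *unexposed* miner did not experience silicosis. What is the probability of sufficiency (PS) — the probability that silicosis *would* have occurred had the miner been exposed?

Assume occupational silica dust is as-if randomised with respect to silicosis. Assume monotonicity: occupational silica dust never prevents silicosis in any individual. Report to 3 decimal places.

PS ≈ 0.056

p₁ = P(outcome | exposed) = 711/3148 = 0.22586
p₀ = P(outcome | unexposed) = 371/2063 = 0.17984
Under exogeneity and monotonicity, PS = (p₁ − p₀) / (1 − p₀).
PS = (0.22586 − 0.17984) / (1 − 0.17984) = 0.046022 / 0.82016 ≈ 0.0561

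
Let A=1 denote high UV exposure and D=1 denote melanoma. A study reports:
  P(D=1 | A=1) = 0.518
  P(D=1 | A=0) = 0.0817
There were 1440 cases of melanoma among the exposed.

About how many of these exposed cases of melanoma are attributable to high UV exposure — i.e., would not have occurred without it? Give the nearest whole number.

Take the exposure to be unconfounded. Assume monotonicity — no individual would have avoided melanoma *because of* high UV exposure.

about 1213 cases

Let p₁ = 0.518, p₀ = 0.0817.
PN = (p₁ − p₀)/p₁ = (0.518 − 0.0817) / 0.518 ≈ 0.84228.
Attributable cases ≈ PN × (exposed cases) = 0.84228 × 1440 ≈ 1212.88.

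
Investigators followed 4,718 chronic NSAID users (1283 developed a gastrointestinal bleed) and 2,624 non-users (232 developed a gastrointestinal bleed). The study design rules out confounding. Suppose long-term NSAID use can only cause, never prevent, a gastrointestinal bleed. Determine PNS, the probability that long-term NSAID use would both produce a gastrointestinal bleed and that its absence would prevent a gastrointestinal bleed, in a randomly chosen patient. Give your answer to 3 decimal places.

p₁ = P(outcome | exposed) = 1283/4718 = 0.27194
p₀ = P(outcome | unexposed) = 232/2624 = 0.088415
Under exogeneity and monotonicity, PNS = p₁ − p₀.
PNS = 0.27194 − 0.088415 = 0.18352

PNS ≈ 0.184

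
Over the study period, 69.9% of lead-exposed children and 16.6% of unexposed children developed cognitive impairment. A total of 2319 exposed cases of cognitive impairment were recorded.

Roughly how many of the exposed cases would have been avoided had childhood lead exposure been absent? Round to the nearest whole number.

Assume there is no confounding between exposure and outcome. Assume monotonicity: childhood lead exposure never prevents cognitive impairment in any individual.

p₁ = 0.699, p₀ = 0.166.
PN = (p₁ − p₀)/p₁ = (0.699 − 0.166) / 0.699 ≈ 0.76252.
Attributable cases ≈ PN × (exposed cases) = 0.76252 × 2319 ≈ 1768.28.

about 1768 cases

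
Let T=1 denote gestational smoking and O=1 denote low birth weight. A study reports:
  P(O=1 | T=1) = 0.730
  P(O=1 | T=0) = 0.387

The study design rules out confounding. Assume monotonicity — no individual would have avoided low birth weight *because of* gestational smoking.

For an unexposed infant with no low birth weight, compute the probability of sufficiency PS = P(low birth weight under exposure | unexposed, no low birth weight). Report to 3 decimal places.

Let p₁ = 0.73, p₀ = 0.387.
Under exogeneity and monotonicity, PS = (p₁ − p₀) / (1 − p₀).
PS = (0.73 − 0.387) / (1 − 0.387) = 0.343 / 0.613 ≈ 0.5595

PS ≈ 0.560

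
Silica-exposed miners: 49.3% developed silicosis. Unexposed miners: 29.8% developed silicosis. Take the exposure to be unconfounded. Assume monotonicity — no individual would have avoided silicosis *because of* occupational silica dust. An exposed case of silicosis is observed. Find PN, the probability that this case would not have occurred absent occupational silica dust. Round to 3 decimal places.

PN ≈ 0.396

p₁ = 0.493, p₀ = 0.298.
Under exogeneity and monotonicity, PN = (p₁ − p₀) / p₁.
PN = (0.493 − 0.298) / 0.493 = 0.195 / 0.493 ≈ 0.3955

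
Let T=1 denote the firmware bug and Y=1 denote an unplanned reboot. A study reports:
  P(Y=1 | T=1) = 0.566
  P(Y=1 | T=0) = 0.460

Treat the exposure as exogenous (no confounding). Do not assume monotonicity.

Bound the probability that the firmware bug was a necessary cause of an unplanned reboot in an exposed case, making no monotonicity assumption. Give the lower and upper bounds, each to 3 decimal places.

Let p₁ = 0.566, p₀ = 0.46.
Under exogeneity alone the bounds on PN are max{0,(p₁−p₀)/p₁} ≤ PN ≤ min{1,(1−p₀)/p₁}.
  lower = (p₁ − p₀)/p₁ = 0.106 / 0.566 ≈ 0.1873
  upper = min{1, (1 − p₀)/p₁} = 0.54 / 0.566 ≈ 0.9541

0.187 ≤ PN ≤ 0.954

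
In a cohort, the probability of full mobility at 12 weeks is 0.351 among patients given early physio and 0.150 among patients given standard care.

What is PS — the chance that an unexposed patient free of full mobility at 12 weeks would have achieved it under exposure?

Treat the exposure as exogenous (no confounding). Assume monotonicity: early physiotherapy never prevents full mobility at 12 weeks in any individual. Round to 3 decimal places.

Let p₁ = 0.351, p₀ = 0.15.
Under exogeneity and monotonicity, PS = (p₁ − p₀) / (1 − p₀).
PS = (0.351 − 0.15) / (1 − 0.15) = 0.201 / 0.85 ≈ 0.2365

PS ≈ 0.236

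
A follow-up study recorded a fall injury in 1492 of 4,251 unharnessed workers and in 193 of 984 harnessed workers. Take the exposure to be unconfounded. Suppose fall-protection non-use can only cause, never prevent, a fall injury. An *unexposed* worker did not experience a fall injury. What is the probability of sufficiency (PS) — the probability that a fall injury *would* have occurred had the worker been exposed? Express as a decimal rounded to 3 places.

p₁ = P(outcome | exposed) = 1492/4251 = 0.35098
p₀ = P(outcome | unexposed) = 193/984 = 0.19614
Under exogeneity and monotonicity, PS = (p₁ − p₀) / (1 − p₀).
PS = (0.35098 − 0.19614) / (1 − 0.19614) = 0.15484 / 0.80386 ≈ 0.1926

PS ≈ 0.193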